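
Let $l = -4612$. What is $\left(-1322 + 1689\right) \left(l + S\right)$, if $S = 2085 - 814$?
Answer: $-1226147$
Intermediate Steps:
$S = 1271$ ($S = 2085 - 814 = 1271$)
$\left(-1322 + 1689\right) \left(l + S\right) = \left(-1322 + 1689\right) \left(-4612 + 1271\right) = 367 \left(-3341\right) = -1226147$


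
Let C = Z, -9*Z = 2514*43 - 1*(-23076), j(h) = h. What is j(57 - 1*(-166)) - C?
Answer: 44395/3 ≈ 14798.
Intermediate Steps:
Z = -43726/3 (Z = -(2514*43 - 1*(-23076))/9 = -(108102 + 23076)/9 = -⅑*131178 = -43726/3 ≈ -14575.)
C = -43726/3 ≈ -14575.
j(57 - 1*(-166)) - C = (57 - 1*(-166)) - 1*(-43726/3) = (57 + 166) + 43726/3 = 223 + 43726/3 = 44395/3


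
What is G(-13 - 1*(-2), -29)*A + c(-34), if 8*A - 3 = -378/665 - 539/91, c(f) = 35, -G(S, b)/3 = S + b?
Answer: -4291/247 ≈ -17.372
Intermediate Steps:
G(S, b) = -3*S - 3*b (G(S, b) = -3*(S + b) = -3*S - 3*b)
A = -539/1235 (A = 3/8 + (-378/665 - 539/91)/8 = 3/8 + (-378*1/665 - 539*1/91)/8 = 3/8 + (-54/95 - 77/13)/8 = 3/8 + (⅛)*(-8017/1235) = 3/8 - 8017/9880 = -539/1235 ≈ -0.43644)
G(-13 - 1*(-2), -29)*A + c(-34) = (-3*(-13 - 1*(-2)) - 3*(-29))*(-539/1235) + 35 = (-3*(-13 + 2) + 87)*(-539/1235) + 35 = (-3*(-11) + 87)*(-539/1235) + 35 = (33 + 87)*(-539/1235) + 35 = 120*(-539/1235) + 35 = -12936/247 + 35 = -4291/247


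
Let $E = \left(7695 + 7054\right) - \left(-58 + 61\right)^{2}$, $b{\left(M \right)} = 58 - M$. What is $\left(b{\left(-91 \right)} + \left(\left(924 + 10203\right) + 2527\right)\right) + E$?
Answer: $28543$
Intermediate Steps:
$E = 14740$ ($E = 14749 - 3^{2} = 14749 - 9 = 14740$)
$\left(b{\left(-91 \right)} + \left(\left(924 + 10203\right) + 2527\right)\right) + E = \left(\left(58 - -91\right) + \left(\left(924 + 10203\right) + 2527\right)\right) + 14740 = \left(\left(58 + 91\right) + \left(11127 + 2527\right)\right) + 14740 = \left(149 + 13654\right) + 14740 = 13803 + 14740 = 28543$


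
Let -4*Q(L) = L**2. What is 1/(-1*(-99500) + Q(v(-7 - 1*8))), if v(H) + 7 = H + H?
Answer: 4/396631 ≈ 1.0085e-5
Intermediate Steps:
v(H) = -7 + 2*H (v(H) = -7 + (H + H) = -7 + 2*H)
Q(L) = -L**2/4
1/(-1*(-99500) + Q(v(-7 - 1*8))) = 1/(-1*(-99500) - (-7 + 2*(-7 - 1*8))**2/4) = 1/(99500 - (-7 + 2*(-7 - 8))**2/4) = 1/(99500 - (-7 + 2*(-15))**2/4) = 1/(99500 - (-7 - 30)**2/4) = 1/(99500 - 1/4*(-37)**2) = 1/(99500 - 1/4*1369) = 1/(99500 - 1369/4) = 1/(396631/4) = 4/396631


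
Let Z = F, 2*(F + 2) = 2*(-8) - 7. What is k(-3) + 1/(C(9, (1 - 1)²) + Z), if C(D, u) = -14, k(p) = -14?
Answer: -772/55 ≈ -14.036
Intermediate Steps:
F = -27/2 (F = -2 + (2*(-8) - 7)/2 = -2 + (-16 - 7)/2 = -2 + (½)*(-23) = -2 - 23/2 = -27/2 ≈ -13.500)
Z = -27/2 ≈ -13.500
k(-3) + 1/(C(9, (1 - 1)²) + Z) = -14 + 1/(-14 - 27/2) = -14 + 1/(-55/2) = -14 - 2/55 = -772/55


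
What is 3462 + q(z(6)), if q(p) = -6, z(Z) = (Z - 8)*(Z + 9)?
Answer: 3456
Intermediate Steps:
z(Z) = (-8 + Z)*(9 + Z)
3462 + q(z(6)) = 3462 - 6 = 3456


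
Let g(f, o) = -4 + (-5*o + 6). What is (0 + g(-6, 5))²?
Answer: 529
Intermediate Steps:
g(f, o) = 2 - 5*o (g(f, o) = -4 + (6 - 5*o) = 2 - 5*o)
(0 + g(-6, 5))² = (0 + (2 - 5*5))² = (0 + (2 - 25))² = (0 - 23)² = (-23)² = 529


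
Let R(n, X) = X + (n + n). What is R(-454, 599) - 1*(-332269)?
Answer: 331960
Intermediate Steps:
R(n, X) = X + 2*n
R(-454, 599) - 1*(-332269) = (599 + 2*(-454)) - 1*(-332269) = (599 - 908) + 332269 = -309 + 332269 = 331960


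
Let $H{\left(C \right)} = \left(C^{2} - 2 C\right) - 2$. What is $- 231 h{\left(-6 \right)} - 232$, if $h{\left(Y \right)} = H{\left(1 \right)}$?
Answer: $461$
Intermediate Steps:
$H{\left(C \right)} = -2 + C^{2} - 2 C$
$h{\left(Y \right)} = -3$ ($h{\left(Y \right)} = -2 + 1^{2} - 2 = -2 + 1 - 2 = -3$)
$- 231 h{\left(-6 \right)} - 232 = \left(-231\right) \left(-3\right) - 232 = 693 - 232 = 461$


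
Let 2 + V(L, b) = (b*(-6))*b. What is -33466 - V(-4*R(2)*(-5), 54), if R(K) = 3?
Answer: -15968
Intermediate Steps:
V(L, b) = -2 - 6*b² (V(L, b) = -2 + (b*(-6))*b = -2 + (-6*b)*b = -2 - 6*b²)
-33466 - V(-4*R(2)*(-5), 54) = -33466 - (-2 - 6*54²) = -33466 - (-2 - 6*2916) = -33466 - (-2 - 17496) = -33466 - 1*(-17498) = -33466 + 17498 = -15968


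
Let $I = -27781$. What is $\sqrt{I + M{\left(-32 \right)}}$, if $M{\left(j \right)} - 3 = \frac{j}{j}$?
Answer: $i \sqrt{27777} \approx 166.66 i$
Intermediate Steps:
$M{\left(j \right)} = 4$ ($M{\left(j \right)} = 3 + \frac{j}{j} = 3 + 1 = 4$)
$\sqrt{I + M{\left(-32 \right)}} = \sqrt{-27781 + 4} = \sqrt{-27777} = i \sqrt{27777}$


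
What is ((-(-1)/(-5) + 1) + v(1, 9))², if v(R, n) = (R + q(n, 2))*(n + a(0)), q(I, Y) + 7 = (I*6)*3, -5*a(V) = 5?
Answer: 38987536/25 ≈ 1.5595e+6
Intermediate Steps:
a(V) = -1 (a(V) = -⅕*5 = -1)
q(I, Y) = -7 + 18*I (q(I, Y) = -7 + (I*6)*3 = -7 + (6*I)*3 = -7 + 18*I)
v(R, n) = (-1 + n)*(-7 + R + 18*n) (v(R, n) = (R + (-7 + 18*n))*(n - 1) = (-7 + R + 18*n)*(-1 + n) = (-1 + n)*(-7 + R + 18*n))
((-(-1)/(-5) + 1) + v(1, 9))² = ((-(-1)/(-5) + 1) + (7 - 1*1 - 25*9 + 18*9² + 1*9))² = ((-(-1)*(-1)/5 + 1) + (7 - 1 - 225 + 18*81 + 9))² = ((-1*⅕ + 1) + (7 - 1 - 225 + 1458 + 9))² = ((-⅕ + 1) + 1248)² = (⅘ + 1248)² = (6244/5)² = 38987536/25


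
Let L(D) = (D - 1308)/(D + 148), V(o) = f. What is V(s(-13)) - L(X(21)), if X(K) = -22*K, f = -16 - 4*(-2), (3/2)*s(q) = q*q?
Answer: -2141/157 ≈ -13.637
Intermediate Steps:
s(q) = 2*q²/3 (s(q) = 2*(q*q)/3 = 2*q²/3)
f = -8 (f = -16 + 8 = -8)
V(o) = -8
L(D) = (-1308 + D)/(148 + D)
V(s(-13)) - L(X(21)) = -8 - (-1308 - 22*21)/(148 - 22*21) = -8 - (-1308 - 462)/(148 - 462) = -8 - (-1770)/(-314) = -8 - (-1)*(-1770)/314 = -8 - 1*885/157 = -8 - 885/157 = -2141/157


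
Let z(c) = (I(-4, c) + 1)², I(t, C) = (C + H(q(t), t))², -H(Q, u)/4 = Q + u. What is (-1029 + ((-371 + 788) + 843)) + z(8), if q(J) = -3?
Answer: 1682440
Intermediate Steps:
H(Q, u) = -4*Q - 4*u (H(Q, u) = -4*(Q + u) = -4*Q - 4*u)
I(t, C) = (12 + C - 4*t)² (I(t, C) = (C + (-4*(-3) - 4*t))² = (C + (12 - 4*t))² = (12 + C - 4*t)²)
z(c) = (1 + (28 + c)²)² (z(c) = ((12 + c - 4*(-4))² + 1)² = ((12 + c + 16)² + 1)² = ((28 + c)² + 1)² = (1 + (28 + c)²)²)
(-1029 + ((-371 + 788) + 843)) + z(8) = (-1029 + ((-371 + 788) + 843)) + (1 + (28 + 8)²)² = (-1029 + (417 + 843)) + (1 + 36²)² = (-1029 + 1260) + (1 + 1296)² = 231 + 1297² = 231 + 1682209 = 1682440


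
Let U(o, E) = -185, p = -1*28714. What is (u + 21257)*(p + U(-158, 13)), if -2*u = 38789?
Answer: -107648775/2 ≈ -5.3824e+7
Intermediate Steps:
u = -38789/2 (u = -½*38789 = -38789/2 ≈ -19395.)
p = -28714
(u + 21257)*(p + U(-158, 13)) = (-38789/2 + 21257)*(-28714 - 185) = (3725/2)*(-28899) = -107648775/2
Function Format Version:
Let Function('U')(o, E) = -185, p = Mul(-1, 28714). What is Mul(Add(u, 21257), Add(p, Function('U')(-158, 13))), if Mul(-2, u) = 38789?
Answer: Rational(-107648775, 2) ≈ -5.3824e+7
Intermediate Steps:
u = Rational(-38789, 2) (u = Mul(Rational(-1, 2), 38789) = Rational(-38789, 2) ≈ -19395.)
p = -28714
Mul(Add(u, 21257), Add(p, Function('U')(-158, 13))) = Mul(Add(Rational(-38789, 2), 21257), Add(-28714, -185)) = Mul(Rational(3725, 2), -28899) = Rational(-107648775, 2)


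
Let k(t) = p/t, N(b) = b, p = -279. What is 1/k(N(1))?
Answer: -1/279 ≈ -0.0035842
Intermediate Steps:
k(t) = -279/t
1/k(N(1)) = 1/(-279/1) = 1/(-279*1) = 1/(-279) = -1/279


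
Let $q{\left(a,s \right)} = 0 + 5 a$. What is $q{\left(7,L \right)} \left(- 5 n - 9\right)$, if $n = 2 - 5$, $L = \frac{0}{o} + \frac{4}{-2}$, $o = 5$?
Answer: $210$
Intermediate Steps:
$L = -2$ ($L = \frac{0}{5} + \frac{4}{-2} = 0 \cdot \frac{1}{5} + 4 \left(- \frac{1}{2}\right) = 0 - 2 = -2$)
$q{\left(a,s \right)} = 5 a$
$n = -3$
$q{\left(7,L \right)} \left(- 5 n - 9\right) = 5 \cdot 7 \left(\left(-5\right) \left(-3\right) - 9\right) = 35 \left(15 - 9\right) = 35 \cdot 6 = 210$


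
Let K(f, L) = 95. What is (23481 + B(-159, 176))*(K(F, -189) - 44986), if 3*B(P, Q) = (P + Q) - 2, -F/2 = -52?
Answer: -1054310026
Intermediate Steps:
F = 104 (F = -2*(-52) = 104)
B(P, Q) = -⅔ + P/3 + Q/3 (B(P, Q) = ((P + Q) - 2)/3 = (-2 + P + Q)/3 = -⅔ + P/3 + Q/3)
(23481 + B(-159, 176))*(K(F, -189) - 44986) = (23481 + (-⅔ + (⅓)*(-159) + (⅓)*176))*(95 - 44986) = (23481 + (-⅔ - 53 + 176/3))*(-44891) = (23481 + 5)*(-44891) = 23486*(-44891) = -1054310026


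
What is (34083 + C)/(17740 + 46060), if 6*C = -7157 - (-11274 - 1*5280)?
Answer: 3889/6960 ≈ 0.55876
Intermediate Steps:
C = 9397/6 (C = (-7157 - (-11274 - 1*5280))/6 = (-7157 - (-11274 - 5280))/6 = (-7157 - 1*(-16554))/6 = (-7157 + 16554)/6 = (⅙)*9397 = 9397/6 ≈ 1566.2)
(34083 + C)/(17740 + 46060) = (34083 + 9397/6)/(17740 + 46060) = (213895/6)/63800 = (213895/6)*(1/63800) = 3889/6960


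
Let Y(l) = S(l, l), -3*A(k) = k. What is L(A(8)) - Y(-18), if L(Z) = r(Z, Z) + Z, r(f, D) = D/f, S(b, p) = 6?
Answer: -23/3 ≈ -7.6667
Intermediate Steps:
A(k) = -k/3
Y(l) = 6
L(Z) = 1 + Z (L(Z) = Z/Z + Z = 1 + Z)
L(A(8)) - Y(-18) = (1 - ⅓*8) - 1*6 = (1 - 8/3) - 6 = -5/3 - 6 = -23/3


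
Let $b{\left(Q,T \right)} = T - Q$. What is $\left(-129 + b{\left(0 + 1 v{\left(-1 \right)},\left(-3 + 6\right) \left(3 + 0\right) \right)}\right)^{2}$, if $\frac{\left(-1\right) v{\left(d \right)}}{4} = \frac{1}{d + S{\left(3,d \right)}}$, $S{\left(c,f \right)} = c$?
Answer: $13924$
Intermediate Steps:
$v{\left(d \right)} = - \frac{4}{3 + d}$ ($v{\left(d \right)} = - \frac{4}{d + 3} = - \frac{4}{3 + d}$)
$\left(-129 + b{\left(0 + 1 v{\left(-1 \right)},\left(-3 + 6\right) \left(3 + 0\right) \right)}\right)^{2} = \left(-129 + \left(\left(-3 + 6\right) \left(3 + 0\right) - \left(0 + 1 \left(- \frac{4}{3 - 1}\right)\right)\right)\right)^{2} = \left(-129 + \left(3 \cdot 3 - \left(0 + 1 \left(- \frac{4}{2}\right)\right)\right)\right)^{2} = \left(-129 + \left(9 - \left(0 + 1 \left(\left(-4\right) \frac{1}{2}\right)\right)\right)\right)^{2} = \left(-129 + \left(9 - \left(0 + 1 \left(-2\right)\right)\right)\right)^{2} = \left(-129 + \left(9 - \left(0 - 2\right)\right)\right)^{2} = \left(-129 + \left(9 - -2\right)\right)^{2} = \left(-129 + \left(9 + 2\right)\right)^{2} = \left(-129 + 11\right)^{2} = \left(-118\right)^{2} = 13924$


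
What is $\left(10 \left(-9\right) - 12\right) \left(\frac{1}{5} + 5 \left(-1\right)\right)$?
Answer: $\frac{2448}{5} \approx 489.6$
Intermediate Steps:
$\left(10 \left(-9\right) - 12\right) \left(\frac{1}{5} + 5 \left(-1\right)\right) = \left(-90 - 12\right) \left(\frac{1}{5} - 5\right) = \left(-102\right) \left(- \frac{24}{5}\right) = \frac{2448}{5}$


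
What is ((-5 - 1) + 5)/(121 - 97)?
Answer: -1/24 ≈ -0.041667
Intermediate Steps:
((-5 - 1) + 5)/(121 - 97) = (-6 + 5)/24 = -1*1/24 = -1/24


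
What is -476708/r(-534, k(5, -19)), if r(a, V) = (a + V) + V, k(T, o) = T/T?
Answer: 119177/133 ≈ 896.07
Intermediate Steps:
k(T, o) = 1
r(a, V) = a + 2*V (r(a, V) = (V + a) + V = a + 2*V)
-476708/r(-534, k(5, -19)) = -476708/(-534 + 2*1) = -476708/(-534 + 2) = -476708/(-532) = -476708*(-1/532) = 119177/133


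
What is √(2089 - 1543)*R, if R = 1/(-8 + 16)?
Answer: √546/8 ≈ 2.9208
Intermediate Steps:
R = ⅛ (R = 1/8 = ⅛ ≈ 0.12500)
√(2089 - 1543)*R = √(2089 - 1543)*(⅛) = √546*(⅛) = √546/8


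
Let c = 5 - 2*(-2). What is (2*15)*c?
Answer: 270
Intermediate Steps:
c = 9 (c = 5 + 4 = 9)
(2*15)*c = (2*15)*9 = 30*9 = 270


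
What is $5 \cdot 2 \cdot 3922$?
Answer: $39220$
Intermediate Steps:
$5 \cdot 2 \cdot 3922 = 10 \cdot 3922 = 39220$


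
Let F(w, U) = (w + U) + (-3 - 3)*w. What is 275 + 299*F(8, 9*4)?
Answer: -921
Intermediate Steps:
F(w, U) = U - 5*w (F(w, U) = (U + w) - 6*w = U - 5*w)
275 + 299*F(8, 9*4) = 275 + 299*(9*4 - 5*8) = 275 + 299*(36 - 40) = 275 + 299*(-4) = 275 - 1196 = -921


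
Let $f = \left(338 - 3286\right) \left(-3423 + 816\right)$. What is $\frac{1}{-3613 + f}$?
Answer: $\frac{1}{7681823} \approx 1.3018 \cdot 10^{-7}$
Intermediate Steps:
$f = 7685436$ ($f = \left(-2948\right) \left(-2607\right) = 7685436$)
$\frac{1}{-3613 + f} = \frac{1}{-3613 + 7685436} = \frac{1}{7681823}$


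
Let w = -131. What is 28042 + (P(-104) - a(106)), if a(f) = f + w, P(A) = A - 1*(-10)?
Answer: 27973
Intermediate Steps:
P(A) = 10 + A (P(A) = A + 10 = 10 + A)
a(f) = -131 + f (a(f) = f - 131 = -131 + f)
28042 + (P(-104) - a(106)) = 28042 + ((10 - 104) - (-131 + 106)) = 28042 + (-94 - 1*(-25)) = 28042 + (-94 + 25) = 28042 - 69 = 27973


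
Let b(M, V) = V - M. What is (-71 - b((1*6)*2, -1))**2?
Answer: 3364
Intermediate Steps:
(-71 - b((1*6)*2, -1))**2 = (-71 - (-1 - 1*6*2))**2 = (-71 - (-1 - 6*2))**2 = (-71 - (-1 - 1*12))**2 = (-71 - (-1 - 12))**2 = (-71 - 1*(-13))**2 = (-71 + 13)**2 = (-58)**2 = 3364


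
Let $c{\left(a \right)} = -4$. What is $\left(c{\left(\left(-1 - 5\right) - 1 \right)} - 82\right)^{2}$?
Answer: $7396$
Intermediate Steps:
$\left(c{\left(\left(-1 - 5\right) - 1 \right)} - 82\right)^{2} = \left(-4 - 82\right)^{2} = \left(-86\right)^{2} = 7396$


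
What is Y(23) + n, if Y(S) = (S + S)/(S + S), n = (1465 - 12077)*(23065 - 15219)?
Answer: -83261751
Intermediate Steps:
n = -83261752 (n = -10612*7846 = -83261752)
Y(S) = 1 (Y(S) = (2*S)/((2*S)) = (2*S)*(1/(2*S)) = 1)
Y(23) + n = 1 - 83261752 = -83261751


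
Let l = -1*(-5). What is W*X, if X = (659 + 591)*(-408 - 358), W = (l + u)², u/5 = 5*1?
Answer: -861750000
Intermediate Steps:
u = 25 (u = 5*(5*1) = 5*5 = 25)
l = 5
W = 900 (W = (5 + 25)² = 30² = 900)
X = -957500 (X = 1250*(-766) = -957500)
W*X = 900*(-957500) = -861750000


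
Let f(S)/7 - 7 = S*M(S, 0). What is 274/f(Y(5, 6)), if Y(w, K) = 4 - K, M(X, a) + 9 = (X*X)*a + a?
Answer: 274/175 ≈ 1.5657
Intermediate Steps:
M(X, a) = -9 + a + a*X² (M(X, a) = -9 + ((X*X)*a + a) = -9 + (X²*a + a) = -9 + (a*X² + a) = -9 + (a + a*X²) = -9 + a + a*X²)
f(S) = 49 - 63*S (f(S) = 49 + 7*(S*(-9 + 0 + 0*S²)) = 49 + 7*(S*(-9 + 0 + 0)) = 49 + 7*(S*(-9)) = 49 + 7*(-9*S) = 49 - 63*S)
274/f(Y(5, 6)) = 274/(49 - 63*(4 - 1*6)) = 274/(49 - 63*(4 - 6)) = 274/(49 - 63*(-2)) = 274/(49 + 126) = 274/175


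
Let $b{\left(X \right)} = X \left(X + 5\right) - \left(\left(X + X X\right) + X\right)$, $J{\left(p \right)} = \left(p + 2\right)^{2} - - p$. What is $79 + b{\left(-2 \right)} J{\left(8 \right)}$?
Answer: $-569$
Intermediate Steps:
$J{\left(p \right)} = p + \left(2 + p\right)^{2}$ ($J{\left(p \right)} = \left(2 + p\right)^{2} + p = p + \left(2 + p\right)^{2}$)
$b{\left(X \right)} = - X^{2} - 2 X + X \left(5 + X\right)$ ($b{\left(X \right)} = X \left(5 + X\right) - \left(\left(X + X^{2}\right) + X\right) = X \left(5 + X\right) - \left(X^{2} + 2 X\right) = - X^{2} - 2 X + X \left(5 + X\right)$)
$79 + b{\left(-2 \right)} J{\left(8 \right)} = 79 + 3 \left(-2\right) \left(8 + \left(2 + 8\right)^{2}\right) = 79 - 6 \left(8 + 10^{2}\right) = 79 - 6 \left(8 + 100\right) = 79 - 648 = -569$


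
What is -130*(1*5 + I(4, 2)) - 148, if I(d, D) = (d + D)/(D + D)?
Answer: -993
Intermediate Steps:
I(d, D) = (D + d)/(2*D) (I(d, D) = (D + d)/((2*D)) = (D + d)*(1/(2*D)) = (D + d)/(2*D))
-130*(1*5 + I(4, 2)) - 148 = -130*(1*5 + (½)*(2 + 4)/2) - 148 = -130*(5 + (½)*(½)*6) - 148 = -130*(5 + 3/2) - 148 = -130*13/2 - 148 = -845 - 148 = -993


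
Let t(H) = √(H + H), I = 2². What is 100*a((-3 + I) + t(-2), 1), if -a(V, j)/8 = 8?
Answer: -6400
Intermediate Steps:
I = 4
t(H) = √2*√H (t(H) = √(2*H) = √2*√H)
a(V, j) = -64 (a(V, j) = -8*8 = -64)
100*a((-3 + I) + t(-2), 1) = 100*(-64) = -6400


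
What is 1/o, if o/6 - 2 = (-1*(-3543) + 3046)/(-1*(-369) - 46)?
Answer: 323/43410 ≈ 0.0074407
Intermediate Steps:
o = 43410/323 (o = 12 + 6*((-1*(-3543) + 3046)/(-1*(-369) - 46)) = 12 + 6*((3543 + 3046)/(369 - 46)) = 12 + 6*(6589/323) = 12 + 39534/323 = 43410/323 ≈ 134.40)
1/o = 1/(43410/323) = 323/43410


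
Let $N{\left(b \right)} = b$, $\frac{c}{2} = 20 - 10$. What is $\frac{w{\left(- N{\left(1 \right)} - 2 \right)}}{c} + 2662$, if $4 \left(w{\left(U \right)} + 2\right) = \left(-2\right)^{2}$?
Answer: $\frac{53239}{20} \approx 2661.9$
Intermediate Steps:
$c = 20$ ($c = 2 \left(20 - 10\right) = 2 \cdot 10 = 20$)
$w{\left(U \right)} = -1$ ($w{\left(U \right)} = -2 + \frac{\left(-2\right)^{2}}{4} = -2 + \frac{1}{4} \cdot 4 = -2 + 1 = -1$)
$\frac{w{\left(- N{\left(1 \right)} - 2 \right)}}{c} + 2662 = - \frac{1}{20} + 2662 = \frac{53239}{20}$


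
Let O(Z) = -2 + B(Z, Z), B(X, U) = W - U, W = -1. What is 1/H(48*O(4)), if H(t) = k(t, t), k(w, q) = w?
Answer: -1/336 ≈ -0.0029762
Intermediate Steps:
B(X, U) = -1 - U
O(Z) = -3 - Z (O(Z) = -2 + (-1 - Z) = -3 - Z)
H(t) = t
1/H(48*O(4)) = 1/(48*(-3 - 1*4)) = 1/(48*(-3 - 4)) = 1/(48*(-7)) = 1/(-336) = -1/336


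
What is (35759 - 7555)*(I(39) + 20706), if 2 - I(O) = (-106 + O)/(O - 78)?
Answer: 22775999180/39 ≈ 5.8400e+8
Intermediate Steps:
I(O) = 2 - (-106 + O)/(-78 + O) (I(O) = 2 - (-106 + O)/(O - 78) = 2 - (-106 + O)/(-78 + O))
(35759 - 7555)*(I(39) + 20706) = (35759 - 7555)*((-50 + 39)/(-78 + 39) + 20706) = 28204*(-11/(-39) + 20706) = 28204*(-1/39*(-11) + 20706) = 28204*(11/39 + 20706) = 28204*(807545/39) = 22775999180/39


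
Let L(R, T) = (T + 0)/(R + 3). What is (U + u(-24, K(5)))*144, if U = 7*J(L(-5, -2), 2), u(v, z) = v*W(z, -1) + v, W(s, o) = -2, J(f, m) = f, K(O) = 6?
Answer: 4464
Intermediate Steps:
L(R, T) = T/(3 + R)
u(v, z) = -v (u(v, z) = v*(-2) + v = -2*v + v = -v)
U = 7 (U = 7*(-2/(3 - 5)) = 7*(-2/(-2)) = 7*(-2*(-½)) = 7*1 = 7)
(U + u(-24, K(5)))*144 = (7 - 1*(-24))*144 = (7 + 24)*144 = 31*144 = 4464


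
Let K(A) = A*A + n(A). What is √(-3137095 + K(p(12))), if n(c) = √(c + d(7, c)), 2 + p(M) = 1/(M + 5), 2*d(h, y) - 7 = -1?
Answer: √(-906619366 + 51*√34)/17 ≈ 1771.2*I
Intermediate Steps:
d(h, y) = 3 (d(h, y) = 7/2 + (½)*(-1) = 7/2 - ½ = 3)
p(M) = -2 + 1/(5 + M) (p(M) = -2 + 1/(M + 5) = -2 + 1/(5 + M))
n(c) = √(3 + c) (n(c) = √(c + 3) = √(3 + c))
K(A) = A² + √(3 + A) (K(A) = A*A + √(3 + A) = A² + √(3 + A))
√(-3137095 + K(p(12))) = √(-3137095 + (((-9 - 2*12)/(5 + 12))² + √(3 + (-9 - 2*12)/(5 + 12)))) = √(-3137095 + (((-9 - 24)/17)² + √(3 + (-9 - 24)/17))) = √(-3137095 + (((1/17)*(-33))² + √(3 + (1/17)*(-33)))) = √(-3137095 + ((-33/17)² + √(3 - 33/17))) = √(-3137095 + (1089/289 + √(18/17))) = √(-3137095 + (1089/289 + 3*√34/17)) = √(-906619366/289 + 3*√34/17)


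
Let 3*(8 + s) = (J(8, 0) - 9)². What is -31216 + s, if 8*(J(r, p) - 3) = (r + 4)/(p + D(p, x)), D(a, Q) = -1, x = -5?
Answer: -124821/4 ≈ -31205.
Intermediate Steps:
J(r, p) = 3 + (4 + r)/(8*(-1 + p)) (J(r, p) = 3 + ((r + 4)/(p - 1))/8 = 3 + ((4 + r)/(-1 + p))/8 = 3 + (4 + r)/(8*(-1 + p)))
s = 43/4 (s = -8 + ((-20 + 8 + 24*0)/(8*(-1 + 0)) - 9)²/3 = -8 + ((⅛)*(-20 + 8 + 0)/(-1) - 9)²/3 = -8 + ((⅛)*(-1)*(-12) - 9)²/3 = -8 + (3/2 - 9)²/3 = -8 + (-15/2)²/3 = -8 + (⅓)*(225/4) = -8 + 75/4 = 43/4 ≈ 10.750)
-31216 + s = -31216 + 43/4 = -124821/4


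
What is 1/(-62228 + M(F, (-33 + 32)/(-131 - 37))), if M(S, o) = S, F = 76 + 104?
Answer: -1/62048 ≈ -1.6117e-5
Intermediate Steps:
F = 180
1/(-62228 + M(F, (-33 + 32)/(-131 - 37))) = 1/(-62228 + 180) = 1/(-62048) = -1/62048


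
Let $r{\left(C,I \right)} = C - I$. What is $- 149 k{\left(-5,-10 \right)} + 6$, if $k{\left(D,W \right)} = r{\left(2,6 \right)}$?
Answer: $602$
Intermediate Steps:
$k{\left(D,W \right)} = -4$ ($k{\left(D,W \right)} = 2 - 6 = -4$)
$- 149 k{\left(-5,-10 \right)} + 6 = \left(-149\right) \left(-4\right) + 6 = 596 + 6 = 602$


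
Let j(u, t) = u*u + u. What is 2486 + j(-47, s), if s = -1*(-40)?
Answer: 4648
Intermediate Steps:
s = 40
j(u, t) = u + u² (j(u, t) = u² + u = u + u²)
2486 + j(-47, s) = 2486 - 47*(1 - 47) = 2486 - 47*(-46) = 2486 + 2162 = 4648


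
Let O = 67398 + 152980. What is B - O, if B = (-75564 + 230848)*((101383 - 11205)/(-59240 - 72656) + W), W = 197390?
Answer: 505346041153965/16487 ≈ 3.0651e+10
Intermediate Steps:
O = 220378
B = 505349674526051/16487 (B = (-75564 + 230848)*((101383 - 11205)/(-59240 - 72656) + 197390) = 155284*(90178/(-131896) + 197390) = 155284*(90178*(-1/131896) + 197390) = 155284*(-45089/65948 + 197390) = 155284*(13017430631/65948) = 505349674526051/16487 ≈ 3.0651e+10)
B - O = 505349674526051/16487 - 1*220378 = 505349674526051/16487 - 220378 = 505346041153965/16487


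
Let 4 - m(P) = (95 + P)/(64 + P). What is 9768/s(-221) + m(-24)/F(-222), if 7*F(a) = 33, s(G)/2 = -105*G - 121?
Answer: 5207053/7617720 ≈ 0.68355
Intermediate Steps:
s(G) = -242 - 210*G (s(G) = 2*(-105*G - 121) = 2*(-121 - 105*G) = -242 - 210*G)
m(P) = 4 - (95 + P)/(64 + P)
F(a) = 33/7 (F(a) = (1/7)*33 = 33/7)
9768/s(-221) + m(-24)/F(-222) = 9768/(-242 - 210*(-221)) + ((161 + 3*(-24))/(64 - 24))/(33/7) = 9768/(-242 + 46410) + ((161 - 72)/40)*(7/33) = 9768/46168 + ((1/40)*89)*(7/33) = 9768*(1/46168) + (89/40)*(7/33) = 1221/5771 + 623/1320 = 5207053/7617720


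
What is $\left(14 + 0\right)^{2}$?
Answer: $196$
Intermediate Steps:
$\left(14 + 0\right)^{2} = 14^{2} = 196$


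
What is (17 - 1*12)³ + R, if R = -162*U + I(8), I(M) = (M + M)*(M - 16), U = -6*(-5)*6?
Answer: -29163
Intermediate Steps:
U = 180 (U = 30*6 = 180)
I(M) = 2*M*(-16 + M) (I(M) = (2*M)*(-16 + M) = 2*M*(-16 + M))
R = -29288 (R = -162*180 + 2*8*(-16 + 8) = -29160 + 2*8*(-8) = -29160 - 128 = -29288)
(17 - 1*12)³ + R = (17 - 1*12)³ - 29288 = (17 - 12)³ - 29288 = 5³ - 29288 = 125 - 29288 = -29163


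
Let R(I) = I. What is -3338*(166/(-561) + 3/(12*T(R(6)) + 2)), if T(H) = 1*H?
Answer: 17693069/20757 ≈ 852.39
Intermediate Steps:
T(H) = H
-3338*(166/(-561) + 3/(12*T(R(6)) + 2)) = -3338*(166/(-561) + 3/(12*6 + 2)) = -3338*(166*(-1/561) + 3/(72 + 2)) = -3338*(-166/561 + 3/74) = -3338*(-10601/41514) = 17693069/20757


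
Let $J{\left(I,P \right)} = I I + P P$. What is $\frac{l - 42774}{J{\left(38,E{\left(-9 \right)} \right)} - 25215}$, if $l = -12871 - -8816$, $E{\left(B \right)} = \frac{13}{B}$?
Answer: $\frac{3793149}{1925282} \approx 1.9702$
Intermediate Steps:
$J{\left(I,P \right)} = I^{2} + P^{2}$
$l = -4055$ ($l = -12871 + 8816 = -4055$)
$\frac{l - 42774}{J{\left(38,E{\left(-9 \right)} \right)} - 25215} = \frac{-4055 - 42774}{\left(38^{2} + \left(\frac{13}{-9}\right)^{2}\right) - 25215} = - \frac{46829}{\left(1444 + \left(13 \left(- \frac{1}{9}\right)\right)^{2}\right) - 25215} = - \frac{46829}{\left(1444 + \left(- \frac{13}{9}\right)^{2}\right) - 25215} = - \frac{46829}{\left(1444 + \frac{169}{81}\right) - 25215} = - \frac{46829}{\frac{117133}{81} - 25215} = - \frac{46829}{- \frac{1925282}{81}} = \left(-46829\right) \left(- \frac{81}{1925282}\right) = \frac{3793149}{1925282}$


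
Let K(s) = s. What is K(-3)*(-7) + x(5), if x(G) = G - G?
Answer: 21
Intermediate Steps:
x(G) = 0
K(-3)*(-7) + x(5) = -3*(-7) + 0 = 21 + 0 = 21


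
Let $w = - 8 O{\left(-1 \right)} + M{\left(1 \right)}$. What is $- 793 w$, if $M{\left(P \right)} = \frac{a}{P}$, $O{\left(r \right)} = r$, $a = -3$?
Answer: $-3965$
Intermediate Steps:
$M{\left(P \right)} = - \frac{3}{P}$
$w = 5$ ($w = \left(-8\right) \left(-1\right) - \frac{3}{1} = 8 - 3 = 5$)
$- 793 w = \left(-793\right) 5 = -3965$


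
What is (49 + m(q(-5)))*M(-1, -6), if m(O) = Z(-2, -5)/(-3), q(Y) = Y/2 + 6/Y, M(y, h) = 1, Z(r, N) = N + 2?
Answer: 50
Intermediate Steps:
Z(r, N) = 2 + N
q(Y) = Y/2 + 6/Y (q(Y) = Y*(1/2) + 6/Y = Y/2 + 6/Y)
m(O) = 1 (m(O) = (2 - 5)/(-3) = -3*(-1/3) = 1)
(49 + m(q(-5)))*M(-1, -6) = (49 + 1)*1 = 50*1 = 50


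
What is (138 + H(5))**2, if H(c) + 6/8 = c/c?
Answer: 305809/16 ≈ 19113.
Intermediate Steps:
H(c) = 1/4 (H(c) = -3/4 + c/c = -3/4 + 1 = 1/4)
(138 + H(5))**2 = (138 + 1/4)**2 = (553/4)**2 = 305809/16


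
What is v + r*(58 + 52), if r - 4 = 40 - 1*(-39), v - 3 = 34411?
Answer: 43544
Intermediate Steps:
v = 34414 (v = 3 + 34411 = 34414)
r = 83 (r = 4 + (40 - 1*(-39)) = 4 + (40 + 39) = 4 + 79 = 83)
v + r*(58 + 52) = 34414 + 83*(58 + 52) = 34414 + 83*110 = 34414 + 9130 = 43544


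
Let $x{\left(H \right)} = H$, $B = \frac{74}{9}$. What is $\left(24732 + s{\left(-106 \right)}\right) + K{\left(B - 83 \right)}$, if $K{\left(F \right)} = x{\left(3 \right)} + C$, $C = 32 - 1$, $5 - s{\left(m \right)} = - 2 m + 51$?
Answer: $24508$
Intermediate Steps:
$s{\left(m \right)} = -46 + 2 m$ ($s{\left(m \right)} = 5 - \left(- 2 m + 51\right) = 5 - \left(51 - 2 m\right) = 5 + \left(-51 + 2 m\right) = -46 + 2 m$)
$C = 31$ ($C = 32 - 1 = 31$)
$B = \frac{74}{9}$ ($B = 74 \cdot \frac{1}{9} = \frac{74}{9} \approx 8.2222$)
$K{\left(F \right)} = 34$ ($K{\left(F \right)} = 3 + 31 = 34$)
$\left(24732 + s{\left(-106 \right)}\right) + K{\left(B - 83 \right)} = \left(24732 + \left(-46 + 2 \left(-106\right)\right)\right) + 34 = \left(24732 - 258\right) + 34 = 24474 + 34 = 24508$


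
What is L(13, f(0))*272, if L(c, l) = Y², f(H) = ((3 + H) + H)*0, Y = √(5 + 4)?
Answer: 2448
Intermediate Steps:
Y = 3 (Y = √9 = 3)
f(H) = 0 (f(H) = (3 + 2*H)*0 = 0)
L(c, l) = 9 (L(c, l) = 3² = 9)
L(13, f(0))*272 = 9*272 = 2448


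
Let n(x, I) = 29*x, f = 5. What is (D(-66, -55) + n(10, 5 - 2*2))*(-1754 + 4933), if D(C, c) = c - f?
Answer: 731170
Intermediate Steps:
D(C, c) = -5 + c (D(C, c) = c - 1*5 = c - 5 = -5 + c)
(D(-66, -55) + n(10, 5 - 2*2))*(-1754 + 4933) = ((-5 - 55) + 29*10)*(-1754 + 4933) = (-60 + 290)*3179 = 230*3179 = 731170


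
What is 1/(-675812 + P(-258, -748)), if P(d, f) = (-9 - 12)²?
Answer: -1/675371 ≈ -1.4807e-6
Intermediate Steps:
P(d, f) = 441 (P(d, f) = (-21)² = 441)
1/(-675812 + P(-258, -748)) = 1/(-675812 + 441) = 1/(-675371) = -1/675371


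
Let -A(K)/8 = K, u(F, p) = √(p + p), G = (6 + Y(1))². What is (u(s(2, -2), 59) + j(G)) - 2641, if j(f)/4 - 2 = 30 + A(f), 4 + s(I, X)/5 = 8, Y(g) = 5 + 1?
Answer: -7121 + √118 ≈ -7110.1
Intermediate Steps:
Y(g) = 6
s(I, X) = 20 (s(I, X) = -20 + 5*8 = -20 + 40 = 20)
G = 144 (G = (6 + 6)² = 12² = 144)
u(F, p) = √2*√p (u(F, p) = √(2*p) = √2*√p)
A(K) = -8*K
j(f) = 128 - 32*f (j(f) = 8 + 4*(30 - 8*f) = 8 + (120 - 32*f) = 128 - 32*f)
(u(s(2, -2), 59) + j(G)) - 2641 = (√2*√59 + (128 - 32*144)) - 2641 = (√118 + (128 - 4608)) - 2641 = (√118 - 4480) - 2641 = (-4480 + √118) - 2641 = -7121 + √118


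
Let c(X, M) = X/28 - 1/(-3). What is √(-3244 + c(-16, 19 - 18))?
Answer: I*√1430709/21 ≈ 56.958*I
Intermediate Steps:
c(X, M) = ⅓ + X/28 (c(X, M) = X*(1/28) - 1*(-⅓) = X/28 + ⅓ = ⅓ + X/28)
√(-3244 + c(-16, 19 - 18)) = √(-3244 + (⅓ + (1/28)*(-16))) = √(-3244 + (⅓ - 4/7)) = √(-3244 - 5/21) = √(-68129/21) = I*√1430709/21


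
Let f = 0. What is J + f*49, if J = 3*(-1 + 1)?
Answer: 0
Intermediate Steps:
J = 0 (J = 3*0 = 0)
J + f*49 = 0 + 0*49 = 0 + 0 = 0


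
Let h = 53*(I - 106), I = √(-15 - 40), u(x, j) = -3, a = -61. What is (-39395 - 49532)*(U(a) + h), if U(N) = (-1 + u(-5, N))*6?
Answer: 501726134 - 4713131*I*√55 ≈ 5.0173e+8 - 3.4954e+7*I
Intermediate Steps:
I = I*√55 (I = √(-55) = I*√55 ≈ 7.4162*I)
U(N) = -24 (U(N) = (-1 - 3)*6 = -4*6 = -24)
h = -5618 + 53*I*√55 (h = 53*(I*√55 - 106) = 53*(-106 + I*√55) = -5618 + 53*I*√55 ≈ -5618.0 + 393.06*I)
(-39395 - 49532)*(U(a) + h) = (-39395 - 49532)*(-24 + (-5618 + 53*I*√55)) = -88927*(-5642 + 53*I*√55) = 501726134 - 4713131*I*√55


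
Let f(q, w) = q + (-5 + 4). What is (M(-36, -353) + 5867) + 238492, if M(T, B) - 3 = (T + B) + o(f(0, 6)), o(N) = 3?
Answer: 243976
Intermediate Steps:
f(q, w) = -1 + q (f(q, w) = q - 1 = -1 + q)
M(T, B) = 6 + B + T (M(T, B) = 3 + ((T + B) + 3) = 3 + ((B + T) + 3) = 3 + (3 + B + T) = 6 + B + T)
(M(-36, -353) + 5867) + 238492 = ((6 - 353 - 36) + 5867) + 238492 = (-383 + 5867) + 238492 = 5484 + 238492 = 243976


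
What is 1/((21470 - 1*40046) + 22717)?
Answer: 1/4141 ≈ 0.00024149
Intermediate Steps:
1/((21470 - 1*40046) + 22717) = 1/((21470 - 40046) + 22717) = 1/(-18576 + 22717) = 1/4141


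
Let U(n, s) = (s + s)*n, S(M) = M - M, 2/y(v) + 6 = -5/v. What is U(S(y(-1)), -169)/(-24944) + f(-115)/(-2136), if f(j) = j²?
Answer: -13225/2136 ≈ -6.1915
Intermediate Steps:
y(v) = 2/(-6 - 5/v)
S(M) = 0
U(n, s) = 2*n*s (U(n, s) = (2*s)*n = 2*n*s)
U(S(y(-1)), -169)/(-24944) + f(-115)/(-2136) = (2*0*(-169))/(-24944) + (-115)²/(-2136) = 0*(-1/24944) + 13225*(-1/2136) = 0 - 13225/2136 = -13225/2136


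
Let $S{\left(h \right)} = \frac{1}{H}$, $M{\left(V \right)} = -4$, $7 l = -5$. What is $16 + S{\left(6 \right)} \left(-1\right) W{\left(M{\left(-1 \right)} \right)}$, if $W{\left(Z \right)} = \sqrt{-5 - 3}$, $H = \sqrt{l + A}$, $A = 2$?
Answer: $16 - \frac{2 i \sqrt{14}}{3} \approx 16.0 - 2.4944 i$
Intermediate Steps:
$l = - \frac{5}{7}$ ($l = \frac{1}{7} \left(-5\right) = - \frac{5}{7} \approx -0.71429$)
$H = \frac{3 \sqrt{7}}{7}$ ($H = \sqrt{- \frac{5}{7} + 2} = \sqrt{\frac{9}{7}} = \frac{3 \sqrt{7}}{7} \approx 1.1339$)
$W{\left(Z \right)} = 2 i \sqrt{2}$ ($W{\left(Z \right)} = \sqrt{-8} = 2 i \sqrt{2}$)
$S{\left(h \right)} = \frac{\sqrt{7}}{3}$ ($S{\left(h \right)} = \frac{1}{\frac{3}{7} \sqrt{7}} = \frac{\sqrt{7}}{3}$)
$16 + S{\left(6 \right)} \left(-1\right) W{\left(M{\left(-1 \right)} \right)} = 16 + \frac{\sqrt{7}}{3} \left(-1\right) 2 i \sqrt{2} = 16 + - \frac{\sqrt{7}}{3} \cdot 2 i \sqrt{2} = 16 - \frac{2 i \sqrt{14}}{3}$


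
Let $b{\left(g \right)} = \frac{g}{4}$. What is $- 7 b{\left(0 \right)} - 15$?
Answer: $-15$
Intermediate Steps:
$b{\left(g \right)} = \frac{g}{4}$ ($b{\left(g \right)} = g \frac{1}{4} = \frac{g}{4}$)
$- 7 b{\left(0 \right)} - 15 = - 7 \cdot \frac{1}{4} \cdot 0 - 15 = \left(-7\right) 0 - 15 = 0 - 15 = -15$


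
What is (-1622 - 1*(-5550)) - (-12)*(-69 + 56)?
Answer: 3772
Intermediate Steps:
(-1622 - 1*(-5550)) - (-12)*(-69 + 56) = (-1622 + 5550) - (-12)*(-13) = 3928 - 1*156 = 3928 - 156 = 3772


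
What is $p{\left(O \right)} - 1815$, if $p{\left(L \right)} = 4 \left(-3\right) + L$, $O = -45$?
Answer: $-1872$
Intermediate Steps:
$p{\left(L \right)} = -12 + L$
$p{\left(O \right)} - 1815 = \left(-12 - 45\right) - 1815 = -57 - 1815 = -1872$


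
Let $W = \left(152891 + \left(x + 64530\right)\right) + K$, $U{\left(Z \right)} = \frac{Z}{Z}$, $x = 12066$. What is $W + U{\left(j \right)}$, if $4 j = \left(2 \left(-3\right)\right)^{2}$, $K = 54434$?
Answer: $283922$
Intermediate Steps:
$j = 9$ ($j = \frac{\left(2 \left(-3\right)\right)^{2}}{4} = \frac{\left(-6\right)^{2}}{4} = \frac{1}{4} \cdot 36 = 9$)
$U{\left(Z \right)} = 1$
$W = 283921$ ($W = \left(152891 + \left(12066 + 64530\right)\right) + 54434 = \left(152891 + 76596\right) + 54434 = 229487 + 54434 = 283921$)
$W + U{\left(j \right)} = 283921 + 1 = 283922$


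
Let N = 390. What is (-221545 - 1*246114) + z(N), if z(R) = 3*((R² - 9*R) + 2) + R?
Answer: -21493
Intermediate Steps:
z(R) = 6 - 26*R + 3*R² (z(R) = 3*(2 + R² - 9*R) + R = (6 - 27*R + 3*R²) + R = 6 - 26*R + 3*R²)
(-221545 - 1*246114) + z(N) = (-221545 - 1*246114) + (6 - 26*390 + 3*390²) = (-221545 - 246114) + (6 - 10140 + 3*152100) = -467659 + (6 - 10140 + 456300) = -467659 + 446166 = -21493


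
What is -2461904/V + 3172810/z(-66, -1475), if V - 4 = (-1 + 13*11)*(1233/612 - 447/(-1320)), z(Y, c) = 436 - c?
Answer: -1509187570270/268553467 ≈ -5619.7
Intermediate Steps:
V = 1264773/3740 (V = 4 + (-1 + 13*11)*(1233/612 - 447/(-1320)) = 4 + (-1 + 143)*(1233*(1/612) - 447*(-1/1320)) = 4 + 142*(137/68 + 149/440) = 4 + 142*(17603/7480) = 4 + 1249813/3740 = 1264773/3740 ≈ 338.17)
-2461904/V + 3172810/z(-66, -1475) = -2461904/1264773/3740 + 3172810/(436 - 1*(-1475)) = -2461904*3740/1264773 + 3172810/(436 + 1475) = -9207520960/1264773 + 3172810/1911 = -1509187570270/268553467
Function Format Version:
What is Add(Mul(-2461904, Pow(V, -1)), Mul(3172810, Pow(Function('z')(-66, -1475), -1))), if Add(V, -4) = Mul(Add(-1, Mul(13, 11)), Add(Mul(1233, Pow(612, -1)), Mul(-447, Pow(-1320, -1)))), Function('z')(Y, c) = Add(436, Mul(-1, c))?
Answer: Rational(-1509187570270, 268553467) ≈ -5619.7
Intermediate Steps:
V = Rational(1264773, 3740) (V = Add(4, Mul(Add(-1, Mul(13, 11)), Add(Mul(1233, Pow(612, -1)), Mul(-447, Pow(-1320, -1))))) = Add(4, Mul(Add(-1, 143), Add(Mul(1233, Rational(1, 612)), Mul(-447, Rational(-1, 1320))))) = Add(4, Mul(142, Add(Rational(137, 68), Rational(149, 440)))) = Add(4, Mul(142, Rational(17603, 7480))) = Add(4, Rational(1249813, 3740)) = Rational(1264773, 3740) ≈ 338.17)
Add(Mul(-2461904, Pow(V, -1)), Mul(3172810, Pow(Function('z')(-66, -1475), -1))) = Add(Mul(-2461904, Pow(Rational(1264773, 3740), -1)), Mul(3172810, Pow(Add(436, Mul(-1, -1475)), -1))) = Add(Mul(-2461904, Rational(3740, 1264773)), Mul(3172810, Pow(Add(436, 1475), -1))) = Add(Rational(-9207520960, 1264773), Mul(3172810, Pow(1911, -1))) = Add(Rational(-9207520960, 1264773), Mul(3172810, Rational(1, 1911))) = Add(Rational(-9207520960, 1264773), Rational(3172810, 1911)) = Rational(-1509187570270, 268553467)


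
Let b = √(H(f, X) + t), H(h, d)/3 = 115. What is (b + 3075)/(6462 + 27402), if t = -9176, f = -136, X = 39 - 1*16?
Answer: 1025/11288 + I*√8831/33864 ≈ 0.090804 + 0.002775*I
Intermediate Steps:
X = 23 (X = 39 - 16 = 23)
H(h, d) = 345 (H(h, d) = 3*115 = 345)
b = I*√8831 (b = √(345 - 9176) = √(-8831) = I*√8831 ≈ 93.973*I)
(b + 3075)/(6462 + 27402) = (I*√8831 + 3075)/(6462 + 27402) = (3075 + I*√8831)/33864 = (3075 + I*√8831)*(1/33864) = 1025/11288 + I*√8831/33864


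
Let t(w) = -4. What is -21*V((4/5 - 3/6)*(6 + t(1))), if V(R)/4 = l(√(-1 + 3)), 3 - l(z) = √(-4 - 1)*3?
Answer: -252 + 252*I*√5 ≈ -252.0 + 563.49*I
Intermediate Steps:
l(z) = 3 - 3*I*√5 (l(z) = 3 - √(-4 - 1)*3 = 3 - √(-5)*3 = 3 - I*√5*3 = 3 - 3*I*√5)
V(R) = 12 - 12*I*√5 (V(R) = 4*(3 - 3*I*√5) = 12 - 12*I*√5)
-21*V((4/5 - 3/6)*(6 + t(1))) = -21*(12 - 12*I*√5) = -252 + 252*I*√5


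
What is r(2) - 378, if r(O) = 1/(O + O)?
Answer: -1511/4 ≈ -377.75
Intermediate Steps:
r(O) = 1/(2*O)
r(2) - 378 = (½)/2 - 378 = (½)*(½) - 378 = ¼ - 378 = -1511/4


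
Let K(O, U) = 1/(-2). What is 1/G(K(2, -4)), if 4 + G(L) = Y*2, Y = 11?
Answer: 1/18 ≈ 0.055556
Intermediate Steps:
K(O, U) = -½
G(L) = 18 (G(L) = -4 + 11*2 = -4 + 22 = 18)
1/G(K(2, -4)) = 1/18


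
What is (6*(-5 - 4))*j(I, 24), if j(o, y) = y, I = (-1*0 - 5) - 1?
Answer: -1296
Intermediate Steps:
I = -6 (I = (0 - 5) - 1 = -5 - 1 = -6)
(6*(-5 - 4))*j(I, 24) = (6*(-5 - 4))*24 = (6*(-9))*24 = -54*24 = -1296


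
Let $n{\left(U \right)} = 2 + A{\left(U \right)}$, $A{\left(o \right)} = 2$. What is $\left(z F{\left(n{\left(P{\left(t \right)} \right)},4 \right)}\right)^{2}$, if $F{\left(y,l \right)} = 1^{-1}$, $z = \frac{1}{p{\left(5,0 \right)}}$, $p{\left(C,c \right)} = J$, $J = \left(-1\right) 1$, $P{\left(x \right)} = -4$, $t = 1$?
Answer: $1$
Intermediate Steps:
$J = -1$
$p{\left(C,c \right)} = -1$
$z = -1$ ($z = \frac{1}{-1} = -1$)
$n{\left(U \right)} = 4$ ($n{\left(U \right)} = 2 + 2 = 4$)
$F{\left(y,l \right)} = 1$
$\left(z F{\left(n{\left(P{\left(t \right)} \right)},4 \right)}\right)^{2} = \left(\left(-1\right) 1\right)^{2} = \left(-1\right)^{2} = 1$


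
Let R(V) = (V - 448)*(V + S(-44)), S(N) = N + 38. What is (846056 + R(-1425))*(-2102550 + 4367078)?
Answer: 7985448112432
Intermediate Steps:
S(N) = 38 + N
R(V) = (-448 + V)*(-6 + V) (R(V) = (V - 448)*(V + (38 - 44)) = (-448 + V)*(V - 6) = (-448 + V)*(-6 + V))
(846056 + R(-1425))*(-2102550 + 4367078) = (846056 + (2688 + (-1425)² - 454*(-1425)))*(-2102550 + 4367078) = (846056 + (2688 + 2030625 + 646950))*2264528 = (846056 + 2680263)*2264528 = 3526319*2264528 = 7985448112432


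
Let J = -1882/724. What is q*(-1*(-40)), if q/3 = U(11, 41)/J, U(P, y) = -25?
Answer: 1086000/941 ≈ 1154.1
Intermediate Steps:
J = -941/362 (J = -1882*1/724 = -941/362 ≈ -2.5994)
q = 27150/941 (q = 3*(-25/(-941/362)) = 3*(-25*(-362/941)) = 3*(9050/941) = 27150/941 ≈ 28.852)
q*(-1*(-40)) = 27150*(-1*(-40))/941 = (27150/941)*40 = 1086000/941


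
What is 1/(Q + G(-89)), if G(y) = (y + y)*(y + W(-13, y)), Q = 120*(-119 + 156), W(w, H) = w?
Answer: 1/22596 ≈ 4.4256e-5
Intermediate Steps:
Q = 4440 (Q = 120*37 = 4440)
G(y) = 2*y*(-13 + y) (G(y) = (y + y)*(y - 13) = (2*y)*(-13 + y) = 2*y*(-13 + y))
1/(Q + G(-89)) = 1/(4440 + 2*(-89)*(-13 - 89)) = 1/(4440 + 2*(-89)*(-102)) = 1/(4440 + 18156) = 1/22596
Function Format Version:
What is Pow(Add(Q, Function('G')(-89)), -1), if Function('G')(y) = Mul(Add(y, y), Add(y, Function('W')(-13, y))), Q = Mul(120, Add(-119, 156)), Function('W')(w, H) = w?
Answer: Rational(1, 22596) ≈ 4.4256e-5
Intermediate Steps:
Q = 4440 (Q = Mul(120, 37) = 4440)
Function('G')(y) = Mul(2, y, Add(-13, y)) (Function('G')(y) = Mul(Add(y, y), Add(y, -13)) = Mul(Mul(2, y), Add(-13, y)) = Mul(2, y, Add(-13, y)))
Pow(Add(Q, Function('G')(-89)), -1) = Pow(Add(4440, Mul(2, -89, Add(-13, -89))), -1) = Pow(Add(4440, Mul(2, -89, -102)), -1) = Pow(Add(4440, 18156), -1) = Pow(22596, -1) = Rational(1, 22596)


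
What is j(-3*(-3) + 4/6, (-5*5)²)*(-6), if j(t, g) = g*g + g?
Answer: -2347500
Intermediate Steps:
j(t, g) = g + g² (j(t, g) = g² + g = g + g²)
j(-3*(-3) + 4/6, (-5*5)²)*(-6) = ((-5*5)²*(1 + (-5*5)²))*(-6) = ((-25)²*(1 + (-25)²))*(-6) = (625*(1 + 625))*(-6) = (625*626)*(-6) = 391250*(-6) = -2347500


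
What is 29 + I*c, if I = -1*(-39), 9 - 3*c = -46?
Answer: 744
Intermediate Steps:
c = 55/3 (c = 3 - ⅓*(-46) = 3 + 46/3 = 55/3 ≈ 18.333)
I = 39
29 + I*c = 29 + 39*(55/3) = 29 + 715 = 744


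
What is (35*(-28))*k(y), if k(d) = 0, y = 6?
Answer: 0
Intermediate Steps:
(35*(-28))*k(y) = (35*(-28))*0 = -980*0 = 0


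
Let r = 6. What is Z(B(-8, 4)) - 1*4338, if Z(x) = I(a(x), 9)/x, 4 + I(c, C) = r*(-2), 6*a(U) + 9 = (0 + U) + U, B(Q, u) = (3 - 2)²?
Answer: -4354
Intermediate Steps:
B(Q, u) = 1 (B(Q, u) = 1² = 1)
a(U) = -3/2 + U/3 (a(U) = -3/2 + ((0 + U) + U)/6 = -3/2 + (U + U)/6 = -3/2 + (2*U)/6 = -3/2 + U/3)
I(c, C) = -16 (I(c, C) = -4 + 6*(-2) = -4 - 12 = -16)
Z(x) = -16/x
Z(B(-8, 4)) - 1*4338 = -16/1 - 1*4338 = -16*1 - 4338 = -16 - 4338 = -4354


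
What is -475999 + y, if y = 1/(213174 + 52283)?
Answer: -126357266542/265457 ≈ -4.7600e+5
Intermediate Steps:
y = 1/265457 ≈ 3.7671e-6
-475999 + y = -475999 + 1/265457 = -126357266542/265457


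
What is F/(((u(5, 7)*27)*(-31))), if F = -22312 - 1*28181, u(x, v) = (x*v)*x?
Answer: 16831/48825 ≈ 0.34472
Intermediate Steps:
u(x, v) = v*x² (u(x, v) = (v*x)*x = v*x²)
F = -50493 (F = -22312 - 28181 = -50493)
F/(((u(5, 7)*27)*(-31))) = -50493/(((7*5²)*27)*(-31)) = -50493/(((7*25)*27)*(-31)) = -50493/((175*27)*(-31)) = -50493/(4725*(-31)) = -50493/(-146475) = -50493*(-1/146475) = 16831/48825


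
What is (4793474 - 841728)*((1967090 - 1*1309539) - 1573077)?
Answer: -3617926208396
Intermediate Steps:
(4793474 - 841728)*((1967090 - 1*1309539) - 1573077) = 3951746*((1967090 - 1309539) - 1573077) = 3951746*(657551 - 1573077) = 3951746*(-915526) = -3617926208396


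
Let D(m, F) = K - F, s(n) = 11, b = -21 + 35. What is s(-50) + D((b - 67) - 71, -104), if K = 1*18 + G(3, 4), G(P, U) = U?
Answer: 137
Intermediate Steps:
b = 14
K = 22 (K = 1*18 + 4 = 18 + 4 = 22)
D(m, F) = 22 - F
s(-50) + D((b - 67) - 71, -104) = 11 + (22 - 1*(-104)) = 11 + (22 + 104) = 11 + 126 = 137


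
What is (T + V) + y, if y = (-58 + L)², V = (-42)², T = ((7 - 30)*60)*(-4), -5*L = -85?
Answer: 8965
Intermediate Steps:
L = 17 (L = -⅕*(-85) = 17)
T = 5520 (T = -23*60*(-4) = -1380*(-4) = 5520)
V = 1764
y = 1681 (y = (-58 + 17)² = (-41)² = 1681)
(T + V) + y = (5520 + 1764) + 1681 = 7284 + 1681 = 8965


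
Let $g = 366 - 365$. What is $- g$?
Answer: $-1$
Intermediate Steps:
$g = 1$ ($g = 366 - 365 = 1$)
$- g = \left(-1\right) 1 = -1$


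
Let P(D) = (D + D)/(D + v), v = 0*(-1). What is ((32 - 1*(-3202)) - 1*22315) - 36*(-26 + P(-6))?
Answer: -18217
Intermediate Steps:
v = 0
P(D) = 2 (P(D) = (D + D)/(D + 0) = (2*D)/D = 2)
((32 - 1*(-3202)) - 1*22315) - 36*(-26 + P(-6)) = ((32 - 1*(-3202)) - 1*22315) - 36*(-26 + 2) = ((32 + 3202) - 22315) - 36*(-24) = (3234 - 22315) - 1*(-864) = -19081 + 864 = -18217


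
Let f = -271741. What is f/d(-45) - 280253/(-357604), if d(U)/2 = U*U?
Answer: -48020321957/724148100 ≈ -66.313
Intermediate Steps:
d(U) = 2*U² (d(U) = 2*(U*U) = 2*U²)
f/d(-45) - 280253/(-357604) = -271741/(2*(-45)²) - 280253/(-357604) = -271741/(2*2025) - 280253*(-1/357604) = -271741/4050 + 280253/357604 = -48020321957/724148100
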